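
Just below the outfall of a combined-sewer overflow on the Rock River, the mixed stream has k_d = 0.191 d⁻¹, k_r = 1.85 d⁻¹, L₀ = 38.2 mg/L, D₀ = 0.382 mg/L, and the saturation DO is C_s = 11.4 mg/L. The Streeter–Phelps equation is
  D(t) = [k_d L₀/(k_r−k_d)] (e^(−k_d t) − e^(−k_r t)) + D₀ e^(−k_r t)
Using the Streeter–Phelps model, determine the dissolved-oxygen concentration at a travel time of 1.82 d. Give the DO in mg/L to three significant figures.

k_d L₀/(k_r−k_d) = 0.191×38.2/(1.85−0.191) = 7.296/1.659 = 4.398 mg/L.
e^(−k_d t) = e^(−0.191×1.820) = 0.7064; e^(−k_r t) = e^(−1.85×1.820) = 0.03449.
D = 4.398 × (0.7064 − 0.03449) + 0.382 × 0.03449 = 2.955 + 0.01318 = 2.968 mg/L.
DO = C_s − D = 11.4 − 2.968 = 8.432 mg/L.

DO ≈ 8.43 mg/L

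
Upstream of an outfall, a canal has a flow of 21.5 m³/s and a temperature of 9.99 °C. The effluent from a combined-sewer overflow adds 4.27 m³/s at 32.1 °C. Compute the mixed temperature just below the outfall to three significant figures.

Flow-weighted mixing: C = (Q_r C_r + Q_w C_w)/(Q_r + Q_w)
= (21.5×9.99 + 4.27×32.1)/(21.5 + 4.27) = 351.9/25.77 = 13.65 °C.

13.7 °C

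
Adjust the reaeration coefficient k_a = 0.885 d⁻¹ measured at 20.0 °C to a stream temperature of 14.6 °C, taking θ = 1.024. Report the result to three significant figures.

k_a(T₂) = k_a(T₁) · θ^(T₂−T₁) = 0.885 × 1.024^(14.6−20.0)
= 0.885 × 1.024^-5.40 = 0.885 × 0.8798 = 0.7786 d⁻¹.

k_a ≈ 0.779 d⁻¹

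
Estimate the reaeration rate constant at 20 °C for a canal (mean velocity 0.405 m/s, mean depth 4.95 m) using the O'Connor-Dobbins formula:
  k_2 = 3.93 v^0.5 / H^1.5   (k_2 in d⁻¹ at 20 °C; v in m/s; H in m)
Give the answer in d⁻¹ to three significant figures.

k_2 ≈ 0.227 d⁻¹

k_2 = 3.93 × 0.405^0.5 / 4.95^1.5 = 3.93 × 0.6364 / 11.01 = 0.2271 d⁻¹.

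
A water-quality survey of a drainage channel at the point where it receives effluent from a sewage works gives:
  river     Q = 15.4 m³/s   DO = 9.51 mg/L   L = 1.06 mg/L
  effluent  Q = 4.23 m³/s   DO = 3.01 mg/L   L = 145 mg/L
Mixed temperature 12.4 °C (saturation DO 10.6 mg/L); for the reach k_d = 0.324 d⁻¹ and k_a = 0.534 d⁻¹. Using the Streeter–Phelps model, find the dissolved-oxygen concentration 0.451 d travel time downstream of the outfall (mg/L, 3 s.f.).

DO ≈ 4.78 mg/L

Mixed DO = (15.4×9.51 + 4.23×3.01)/(15.4+4.23) = 159.2/19.63 = 8.109 mg/L.
Mixed L₀ = (15.4×1.06 + 4.23×145)/(19.63) = 629.7/19.63 = 32.08 mg/L.
Initial deficit D₀ = C_s − DO₀ = 10.6 − 8.109 = 2.491 mg/L.
D(0.451) = [0.324×32.08/(0.534−0.324)](e^(−0.324×0.451) − e^(−0.534×0.451)) + 2.491 e^(−0.534×0.451)
= 49.49 × (0.8641 − 0.7860) + 2.491 × 0.7860 = 5.822 mg/L.
DO = 10.6 − 5.822 = 4.778 mg/L.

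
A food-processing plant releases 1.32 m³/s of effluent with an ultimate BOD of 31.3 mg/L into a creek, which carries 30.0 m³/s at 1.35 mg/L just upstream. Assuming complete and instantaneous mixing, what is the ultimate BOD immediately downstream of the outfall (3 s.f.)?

Flow-weighted mixing: C = (Q_r C_r + Q_w C_w)/(Q_r + Q_w)
= (30.0×1.35 + 1.32×31.3)/(30.0 + 1.32) = 81.82/31.32 = 2.612 mg/L.

2.61 mg/L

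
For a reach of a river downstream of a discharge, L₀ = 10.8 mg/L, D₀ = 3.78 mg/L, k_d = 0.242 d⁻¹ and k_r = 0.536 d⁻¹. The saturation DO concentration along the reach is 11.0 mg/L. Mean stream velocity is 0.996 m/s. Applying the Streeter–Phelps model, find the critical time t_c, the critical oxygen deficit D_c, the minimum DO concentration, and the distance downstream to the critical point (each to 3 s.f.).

t_c = [1/(k_r−k_d)] ln[(k_r/k_d)(1 − D₀(k_r−k_d)/(k_d L₀))]
= [1/(0.536−0.242)] ln[(0.536/0.242)(1 − 3.78×0.2940/(0.242×10.8))]
= (1/0.2940) ln[2.215 × 0.5748] = 3.401 × ln(1.273) = 3.401 × 0.2415 = 0.8213 d.
L(t_c) = L₀ e^(−k_d t_c) = 10.8 × 0.8198 = 8.853 mg/L, and at the critical point k_r D_c = k_d L, so D_c = (0.242/0.536) × 8.853 = 3.997 mg/L.
Minimum DO = C_s − D_c = 11.0 − 3.997 = 7.003 mg/L.
x_c = v t_c = 0.996 m/s × 0.8213 d × 86400 s/d = 70670 m ≈ 70.7 km.

t_c ≈ 0.821 d; D_c ≈ 4.00 mg/L; min DO ≈ 7.00 mg/L; x_c ≈ 70.7 km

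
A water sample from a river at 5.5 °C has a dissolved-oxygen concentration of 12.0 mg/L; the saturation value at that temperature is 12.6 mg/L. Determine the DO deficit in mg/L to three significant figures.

D = C_s − C = 12.6 − 12.0 = 0.600 mg/L.

D ≈ 0.600 mg/L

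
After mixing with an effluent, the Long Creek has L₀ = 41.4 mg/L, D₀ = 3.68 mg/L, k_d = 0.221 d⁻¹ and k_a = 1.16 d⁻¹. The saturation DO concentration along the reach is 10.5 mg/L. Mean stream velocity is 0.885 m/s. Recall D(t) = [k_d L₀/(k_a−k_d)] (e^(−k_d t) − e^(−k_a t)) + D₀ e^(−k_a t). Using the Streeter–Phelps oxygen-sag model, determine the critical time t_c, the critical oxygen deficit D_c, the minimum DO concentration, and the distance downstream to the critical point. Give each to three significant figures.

t_c = [1/(k_a−k_d)] ln[(k_a/k_d)(1 − D₀(k_a−k_d)/(k_d L₀))]
= [1/(1.16−0.221)] ln[(1.16/0.221)(1 − 3.68×0.9390/(0.221×41.4))]
= (1/0.9390) ln[5.249 × 0.6223] = 1.065 × ln(3.266) = 1.065 × 1.184 = 1.261 d.
D_c = (k_d/k_a) L₀ e^(−k_d t_c) = (0.221/1.16) × 41.4 × e^(−0.221×1.261) = 0.1905 × 41.4 × 0.7568 = 5.970 mg/L.
Minimum DO = C_s − D_c = 10.5 − 5.970 = 4.530 mg/L.
x_c = v t_c = 0.885 m/s × 1.261 d × 86400 s/d = 96390 m ≈ 96.4 km.

t_c ≈ 1.26 d; D_c ≈ 5.97 mg/L; min DO ≈ 4.53 mg/L; x_c ≈ 96.4 km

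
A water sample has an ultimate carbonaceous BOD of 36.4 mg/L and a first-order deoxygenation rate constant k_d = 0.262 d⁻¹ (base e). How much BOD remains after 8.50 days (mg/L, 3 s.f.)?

L_t = L₀ e^(−k_d t) = 36.4 × e^(−0.262×8.50) = 36.4 × 0.1079 = 3.926 mg/L.

L ≈ 3.93 mg/L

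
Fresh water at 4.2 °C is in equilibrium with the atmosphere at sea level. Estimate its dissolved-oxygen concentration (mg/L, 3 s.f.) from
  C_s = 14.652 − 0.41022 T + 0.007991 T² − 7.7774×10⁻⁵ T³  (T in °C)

C_s = 14.652 − 0.41022×4.2 + 0.007991×4.2² − 7.7774×10⁻⁵×4.2³ = 13.06 mg/L.

C_s ≈ 13.1 mg/L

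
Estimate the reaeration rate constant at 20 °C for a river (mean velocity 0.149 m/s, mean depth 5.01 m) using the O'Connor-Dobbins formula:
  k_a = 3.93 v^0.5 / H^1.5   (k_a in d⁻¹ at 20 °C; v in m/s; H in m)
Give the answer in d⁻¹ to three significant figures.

k_a ≈ 0.135 d⁻¹

k_a = 3.93 × 0.149^0.5 / 5.01^1.5 = 3.93 × 0.3860 / 11.21 = 0.1353 d⁻¹.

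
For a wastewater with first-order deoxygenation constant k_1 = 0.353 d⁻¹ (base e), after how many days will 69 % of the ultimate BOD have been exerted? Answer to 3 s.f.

t ≈ 3.32 d

y/L₀ = 1 − e^(−k_1 t) = 0.69 ⇒ e^(−k_1 t) = 0.310
t = −ln(0.310) / 0.353 = 1.171 / 0.353 = 3.318 d.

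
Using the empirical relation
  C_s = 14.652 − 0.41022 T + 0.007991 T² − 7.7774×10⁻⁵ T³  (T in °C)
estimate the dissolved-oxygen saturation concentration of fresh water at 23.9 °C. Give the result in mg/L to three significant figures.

C_s = 14.652 − 0.41022×23.9 + 0.007991×23.9² − 7.7774×10⁻⁵×23.9³ = 8.351 mg/L.

C_s ≈ 8.35 mg/L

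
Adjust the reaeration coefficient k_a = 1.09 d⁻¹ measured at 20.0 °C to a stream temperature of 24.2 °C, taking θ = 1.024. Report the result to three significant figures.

k_a(T₂) = k_a(T₁) · θ^(T₂−T₁) = 1.09 × 1.024^(24.2−20.0)
= 1.09 × 1.024^4.20 = 1.09 × 1.105 = 1.204 d⁻¹.

k_a ≈ 1.20 d⁻¹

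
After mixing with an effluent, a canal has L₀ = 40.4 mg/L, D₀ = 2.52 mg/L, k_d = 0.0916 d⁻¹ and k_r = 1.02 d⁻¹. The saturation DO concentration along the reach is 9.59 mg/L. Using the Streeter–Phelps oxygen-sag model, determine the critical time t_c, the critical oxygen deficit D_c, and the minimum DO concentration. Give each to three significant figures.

t_c = [1/(k_r−k_d)] ln[(k_r/k_d)(1 − D₀(k_r−k_d)/(k_d L₀))]
= [1/(1.02−0.0916)] ln[(1.02/0.0916)(1 − 2.52×0.9284/(0.0916×40.4))]
= (1/0.9284) ln[11.14 × 0.3678] = 1.077 × ln(4.096) = 1.077 × 1.410 = 1.519 d.
L(t_c) = L₀ e^(−k_d t_c) = 40.4 × 0.8701 = 35.15 mg/L, and at the critical point k_r D_c = k_d L, so D_c = (0.0916/1.02) × 35.15 = 3.157 mg/L.
Minimum DO = C_s − D_c = 9.59 − 3.157 = 6.433 mg/L.

t_c ≈ 1.52 d; D_c ≈ 3.16 mg/L; min DO ≈ 6.43 mg/L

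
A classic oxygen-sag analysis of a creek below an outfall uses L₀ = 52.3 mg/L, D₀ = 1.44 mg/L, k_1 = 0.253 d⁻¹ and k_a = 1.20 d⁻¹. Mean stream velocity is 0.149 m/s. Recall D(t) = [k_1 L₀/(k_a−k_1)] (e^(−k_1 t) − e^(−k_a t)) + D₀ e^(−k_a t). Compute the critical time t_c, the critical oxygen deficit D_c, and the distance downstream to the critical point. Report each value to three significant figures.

t_c = [1/(k_a−k_1)] ln[(k_a/k_1)(1 − D₀(k_a−k_1)/(k_1 L₀))]
= [1/(1.20−0.253)] ln[(1.20/0.253)(1 − 1.44×0.9470/(0.253×52.3))]
= (1/0.9470) ln[4.743 × 0.8969] = 1.056 × ln(4.254) = 1.056 × 1.448 = 1.529 d.
D_c = (k_1/k_a) L₀ e^(−k_1 t_c) = (0.253/1.20) × 52.3 × e^(−0.253×1.529) = 0.2108 × 52.3 × 0.6792 = 7.489 mg/L.
x_c = v t_c = 0.149 m/s × 1.529 d × 86400 s/d = 19680 m ≈ 19.7 km.

t_c ≈ 1.53 d; D_c ≈ 7.49 mg/L; x_c ≈ 19.7 km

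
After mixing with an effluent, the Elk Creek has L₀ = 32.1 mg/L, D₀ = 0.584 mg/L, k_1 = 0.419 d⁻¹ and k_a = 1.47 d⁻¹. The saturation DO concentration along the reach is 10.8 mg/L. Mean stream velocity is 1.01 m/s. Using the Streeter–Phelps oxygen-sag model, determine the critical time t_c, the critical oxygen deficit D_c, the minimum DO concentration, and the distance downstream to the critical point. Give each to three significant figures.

With k_a/k_1 = 3.508 and 1 − D₀(k_a−k_1)/(k_1 L₀) = 0.9544,
t_c = ln(3.508 × 0.9544) / (1.47 − 0.419) = ln(3.348) / 1.051 = 1.208/1.051 = 1.150 d.
D_c = (k_1/k_a) L₀ e^(−k_1 t_c) = (0.419/1.47) × 32.1 × e^(−0.419×1.150) = 0.2850 × 32.1 × 0.6177 = 5.652 mg/L.
Minimum DO = C_s − D_c = 10.8 − 5.652 = 5.148 mg/L.
x_c = v t_c = 1.01 m/s × 1.150 d × 86400 s/d = 100300 m ≈ 100 km.

t_c ≈ 1.15 d; D_c ≈ 5.65 mg/L; min DO ≈ 5.15 mg/L; x_c ≈ 100 km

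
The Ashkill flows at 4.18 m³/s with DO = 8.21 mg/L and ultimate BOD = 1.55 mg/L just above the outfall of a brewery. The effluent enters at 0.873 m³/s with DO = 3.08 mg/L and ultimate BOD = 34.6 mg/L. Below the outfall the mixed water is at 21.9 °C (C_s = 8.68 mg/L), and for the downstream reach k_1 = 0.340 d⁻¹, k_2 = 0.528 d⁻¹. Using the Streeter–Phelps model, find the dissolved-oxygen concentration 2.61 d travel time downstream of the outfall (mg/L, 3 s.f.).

Mixed DO = (4.18×8.21 + 0.873×3.08)/(4.18+0.873) = 37.01/5.053 = 7.324 mg/L.
Mixed L₀ = (4.18×1.55 + 0.873×34.6)/(5.053) = 36.68/5.053 = 7.260 mg/L.
Initial deficit D₀ = C_s − DO₀ = 8.68 − 7.324 = 1.356 mg/L.
D(2.61) = [0.340×7.260/(0.528−0.340)](e^(−0.340×2.61) − e^(−0.528×2.61)) + 1.356 e^(−0.528×2.61)
= 13.13 × (0.4117 − 0.2521) + 1.356 × 0.2521 = 2.438 mg/L.
DO = 8.68 − 2.438 = 6.242 mg/L.

DO ≈ 6.24 mg/L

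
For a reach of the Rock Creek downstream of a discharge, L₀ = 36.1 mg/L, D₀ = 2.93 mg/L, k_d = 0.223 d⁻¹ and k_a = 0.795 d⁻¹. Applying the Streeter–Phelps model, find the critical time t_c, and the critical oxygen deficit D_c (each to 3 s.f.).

With k_a/k_d = 3.565 and 1 − D₀(k_a−k_d)/(k_d L₀) = 0.7918,
t_c = ln(3.565 × 0.7918) / (0.795 − 0.223) = ln(2.823) / 0.5720 = 1.038/0.5720 = 1.814 d.
D_c = (k_d/k_a) L₀ e^(−k_d t_c) = (0.223/0.795) × 36.1 × e^(−0.223×1.814) = 0.2805 × 36.1 × 0.6673 = 6.757 mg/L.

t_c ≈ 1.81 d; D_c ≈ 6.76 mg/L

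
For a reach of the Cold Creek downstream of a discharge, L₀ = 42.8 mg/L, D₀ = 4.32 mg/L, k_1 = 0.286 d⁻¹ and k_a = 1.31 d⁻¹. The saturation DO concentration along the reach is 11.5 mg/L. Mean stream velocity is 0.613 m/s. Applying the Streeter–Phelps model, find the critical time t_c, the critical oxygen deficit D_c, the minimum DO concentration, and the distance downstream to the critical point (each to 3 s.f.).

t_c ≈ 1.05 d; D_c ≈ 6.92 mg/L; min DO ≈ 4.58 mg/L; x_c ≈ 55.5 km

t_c = [1/(k_a−k_1)] ln[(k_a/k_1)(1 − D₀(k_a−k_1)/(k_1 L₀))]
= [1/(1.31−0.286)] ln[(1.31/0.286)(1 − 4.32×1.024/(0.286×42.8))]
= (1/1.024) ln[4.580 × 0.6386] = 0.9766 × ln(2.925) = 0.9766 × 1.073 = 1.048 d.
L(t_c) = L₀ e^(−k_1 t_c) = 42.8 × 0.7410 = 31.71 mg/L, and at the critical point k_a D_c = k_1 L, so D_c = (0.286/1.31) × 31.71 = 6.924 mg/L.
Minimum DO = C_s − D_c = 11.5 − 6.924 = 4.576 mg/L.
x_c = v t_c = 0.613 m/s × 1.048 d × 86400 s/d = 55510 m ≈ 55.5 km.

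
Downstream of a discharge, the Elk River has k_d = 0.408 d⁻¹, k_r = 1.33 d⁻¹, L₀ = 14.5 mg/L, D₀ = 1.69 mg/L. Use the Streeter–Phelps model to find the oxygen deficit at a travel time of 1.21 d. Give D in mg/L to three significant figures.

k_d L₀/(k_r−k_d) = 0.408×14.5/(1.33−0.408) = 5.916/0.9220 = 6.416 mg/L.
e^(−k_d t) = e^(−0.408×1.210) = 0.6104; e^(−k_r t) = e^(−1.33×1.210) = 0.2000.
D = 6.416 × (0.6104 − 0.2000) + 1.69 × 0.2000 = 2.633 + 0.3380 = 2.971 mg/L.

D ≈ 2.97 mg/L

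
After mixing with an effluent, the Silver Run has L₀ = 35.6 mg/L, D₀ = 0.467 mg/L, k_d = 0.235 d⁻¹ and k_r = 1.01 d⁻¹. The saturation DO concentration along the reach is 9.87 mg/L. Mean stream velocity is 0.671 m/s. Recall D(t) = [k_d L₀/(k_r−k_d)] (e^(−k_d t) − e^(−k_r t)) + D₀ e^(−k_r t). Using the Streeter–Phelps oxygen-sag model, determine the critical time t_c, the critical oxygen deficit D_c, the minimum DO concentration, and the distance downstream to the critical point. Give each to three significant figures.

t_c ≈ 1.82 d; D_c ≈ 5.40 mg/L; min DO ≈ 4.47 mg/L; x_c ≈ 106 km

t_c = [1/(k_r−k_d)] ln[(k_r/k_d)(1 − D₀(k_r−k_d)/(k_d L₀))]
= [1/(1.01−0.235)] ln[(1.01/0.235)(1 − 0.467×0.7750/(0.235×35.6))]
= (1/0.7750) ln[4.298 × 0.9567] = 1.290 × ln(4.112) = 1.290 × 1.414 = 1.824 d.
L(t_c) = L₀ e^(−k_d t_c) = 35.6 × 0.6513 = 23.19 mg/L, and at the critical point k_r D_c = k_d L, so D_c = (0.235/1.01) × 23.19 = 5.395 mg/L.
Minimum DO = C_s − D_c = 9.87 − 5.395 = 4.475 mg/L.
x_c = v t_c = 0.671 m/s × 1.824 d × 86400 s/d = 105800 m ≈ 106 km.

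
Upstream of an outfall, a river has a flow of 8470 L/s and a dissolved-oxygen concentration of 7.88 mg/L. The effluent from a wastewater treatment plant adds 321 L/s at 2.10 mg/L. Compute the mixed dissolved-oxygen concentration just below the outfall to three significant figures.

7.67 mg/L

Flow-weighted mixing: C = (Q_r C_r + Q_w C_w)/(Q_r + Q_w)
= (8470×7.88 + 321×2.10)/(8470 + 321) = 67420/8791 = 7.669 mg/L.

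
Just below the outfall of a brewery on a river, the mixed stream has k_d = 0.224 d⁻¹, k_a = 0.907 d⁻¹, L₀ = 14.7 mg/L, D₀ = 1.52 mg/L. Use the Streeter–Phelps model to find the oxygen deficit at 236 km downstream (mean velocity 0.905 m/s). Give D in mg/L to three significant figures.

D ≈ 2.24 mg/L

Travel time t = x/v = 236 km / (0.905 m/s) = 236000 m / 0.905 m/s = 260800 s = 3.018 d.
k_d L₀/(k_a−k_d) = 0.224×14.7/(0.907−0.224) = 3.293/0.6830 = 4.821 mg/L.
e^(−k_d t) = e^(−0.224×3.018) = 0.5086; e^(−k_a t) = e^(−0.907×3.018) = 0.06473.
D = 4.821 × (0.5086 − 0.06473) + 1.52 × 0.06473 = 2.140 + 0.09839 = 2.238 mg/L.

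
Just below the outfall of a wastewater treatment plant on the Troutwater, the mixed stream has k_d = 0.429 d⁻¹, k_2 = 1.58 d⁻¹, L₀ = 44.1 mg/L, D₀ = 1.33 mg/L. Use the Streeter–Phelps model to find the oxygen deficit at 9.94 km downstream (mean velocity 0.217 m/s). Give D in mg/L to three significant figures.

D ≈ 6.56 mg/L

Travel time t = x/v = 9.94 km / (0.217 m/s) = 9940 m / 0.217 m/s = 45810 s = 0.5302 d.
k_d L₀/(k_2−k_d) = 0.429×44.1/(1.58−0.429) = 18.92/1.151 = 16.44 mg/L.
e^(−k_d t) = e^(−0.429×0.5302) = 0.7966; e^(−k_2 t) = e^(−1.58×0.5302) = 0.4327.
D = 16.44 × (0.7966 − 0.4327) + 1.33 × 0.4327 = 5.981 + 0.5755 = 6.556 mg/L.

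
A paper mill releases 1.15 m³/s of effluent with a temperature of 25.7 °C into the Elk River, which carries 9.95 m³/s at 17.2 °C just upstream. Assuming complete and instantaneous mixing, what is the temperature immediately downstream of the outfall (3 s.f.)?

Flow-weighted mixing: C = (Q_r C_r + Q_w C_w)/(Q_r + Q_w)
= (9.95×17.2 + 1.15×25.7)/(9.95 + 1.15) = 200.7/11.10 = 18.08 °C.

18.1 °C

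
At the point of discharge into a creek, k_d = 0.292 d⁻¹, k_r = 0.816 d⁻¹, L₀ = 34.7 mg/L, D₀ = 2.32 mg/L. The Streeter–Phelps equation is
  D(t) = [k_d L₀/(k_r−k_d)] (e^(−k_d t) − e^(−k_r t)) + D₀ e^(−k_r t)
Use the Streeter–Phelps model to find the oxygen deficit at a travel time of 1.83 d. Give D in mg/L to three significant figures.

k_d L₀/(k_r−k_d) = 0.292×34.7/(0.816−0.292) = 10.13/0.5240 = 19.34 mg/L.
e^(−k_d t) = e^(−0.292×1.830) = 0.5860; e^(−k_r t) = e^(−0.816×1.830) = 0.2246.
D = 19.34 × (0.5860 − 0.2246) + 2.32 × 0.2246 = 6.988 + 0.5212 = 7.510 mg/L.

D ≈ 7.51 mg/L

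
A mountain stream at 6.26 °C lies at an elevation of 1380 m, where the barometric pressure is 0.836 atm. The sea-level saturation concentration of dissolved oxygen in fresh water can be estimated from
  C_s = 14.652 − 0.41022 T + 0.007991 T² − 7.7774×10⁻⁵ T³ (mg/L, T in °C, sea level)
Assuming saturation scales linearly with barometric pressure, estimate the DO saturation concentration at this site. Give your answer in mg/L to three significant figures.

At sea level: C_s = 14.652 − 0.41022×6.26 + 0.007991×6.26² − 7.7774×10⁻⁵×6.26³ = 12.38 mg/L.
Pressure correction: C_s' = 12.38 × 0.836 = 10.35 mg/L.

C_s ≈ 10.3 mg/L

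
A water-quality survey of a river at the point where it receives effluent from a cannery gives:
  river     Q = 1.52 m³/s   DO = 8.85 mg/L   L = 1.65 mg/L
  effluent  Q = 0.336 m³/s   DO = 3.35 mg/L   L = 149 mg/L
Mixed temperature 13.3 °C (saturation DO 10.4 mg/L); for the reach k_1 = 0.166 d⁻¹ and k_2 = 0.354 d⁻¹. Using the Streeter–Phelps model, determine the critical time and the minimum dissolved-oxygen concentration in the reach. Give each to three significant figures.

t_c ≈ 3.46 d; minimum DO ≈ 2.92 mg/L

Mixed DO = (1.52×8.85 + 0.336×3.35)/(1.52+0.336) = 14.58/1.856 = 7.854 mg/L.
Mixed L₀ = (1.52×1.65 + 0.336×149)/(1.856) = 52.57/1.856 = 28.33 mg/L.
Initial deficit D₀ = C_s − DO₀ = 10.4 − 7.854 = 2.546 mg/L.
t_c = (1/0.1880) ln[(0.354/0.166)(1 − 2.546×0.1880/(0.166×28.33))] = 5.319 × ln(1.915) = 3.457 d.
D_c = (0.166/0.354) × 28.33 × e^(−0.166×3.457) = 0.4689 × 28.33 × 0.5633 = 7.482 mg/L.
Minimum DO = 10.4 − 7.482 = 2.918 mg/L.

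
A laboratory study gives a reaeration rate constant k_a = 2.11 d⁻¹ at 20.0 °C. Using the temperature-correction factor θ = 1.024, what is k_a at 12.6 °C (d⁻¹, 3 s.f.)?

k_a ≈ 1.77 d⁻¹

k_a(T₂) = k_a(T₁) · θ^(T₂−T₁) = 2.11 × 1.024^(12.6−20.0)
= 2.11 × 1.024^-7.40 = 2.11 × 0.8390 = 1.770 d⁻¹.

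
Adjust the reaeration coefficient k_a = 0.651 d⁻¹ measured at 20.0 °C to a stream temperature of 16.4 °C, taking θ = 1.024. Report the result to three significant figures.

k_a(T₂) = k_a(T₁) · θ^(T₂−T₁) = 0.651 × 1.024^(16.4−20.0)
= 0.651 × 1.024^-3.60 = 0.651 × 0.9182 = 0.5977 d⁻¹.

k_a ≈ 0.598 d⁻¹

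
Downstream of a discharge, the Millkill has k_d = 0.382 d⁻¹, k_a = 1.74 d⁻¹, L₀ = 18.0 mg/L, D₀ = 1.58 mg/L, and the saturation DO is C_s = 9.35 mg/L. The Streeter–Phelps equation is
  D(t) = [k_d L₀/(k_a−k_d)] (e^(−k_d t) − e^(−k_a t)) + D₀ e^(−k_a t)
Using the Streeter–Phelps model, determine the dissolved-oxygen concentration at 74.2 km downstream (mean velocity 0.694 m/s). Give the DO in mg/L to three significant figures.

Travel time t = x/v = 74.2 km / (0.694 m/s) = 74200 m / 0.694 m/s = 106900 s = 1.237 d.
k_d L₀/(k_a−k_d) = 0.382×18.0/(1.74−0.382) = 6.876/1.358 = 5.063 mg/L.
e^(−k_d t) = e^(−0.382×1.237) = 0.6233; e^(−k_a t) = e^(−1.74×1.237) = 0.1161.
D = 5.063 × (0.6233 − 0.1161) + 1.58 × 0.1161 = 2.568 + 0.1835 = 2.752 mg/L.
DO = C_s − D = 9.35 − 2.752 = 6.598 mg/L.

DO ≈ 6.60 mg/L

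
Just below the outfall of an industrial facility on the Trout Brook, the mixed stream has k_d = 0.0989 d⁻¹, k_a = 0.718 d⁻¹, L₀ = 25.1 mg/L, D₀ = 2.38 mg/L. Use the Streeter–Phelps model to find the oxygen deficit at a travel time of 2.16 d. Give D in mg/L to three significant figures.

k_d L₀/(k_a−k_d) = 0.0989×25.1/(0.718−0.0989) = 2.482/0.6191 = 4.010 mg/L.
e^(−k_d t) = e^(−0.0989×2.160) = 0.8077; e^(−k_a t) = e^(−0.718×2.160) = 0.2121.
D = 4.010 × (0.8077 − 0.2121) + 2.38 × 0.2121 = 2.388 + 0.5047 = 2.893 mg/L.

D ≈ 2.89 mg/L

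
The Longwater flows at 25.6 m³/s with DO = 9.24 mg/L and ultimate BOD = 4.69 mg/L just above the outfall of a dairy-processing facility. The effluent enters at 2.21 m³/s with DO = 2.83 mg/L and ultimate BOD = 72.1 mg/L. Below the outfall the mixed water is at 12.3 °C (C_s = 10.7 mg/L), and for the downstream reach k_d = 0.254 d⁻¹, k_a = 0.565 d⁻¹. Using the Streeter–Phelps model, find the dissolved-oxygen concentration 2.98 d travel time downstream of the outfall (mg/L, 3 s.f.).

Mixed DO = (25.6×9.24 + 2.21×2.83)/(25.6+2.21) = 242.8/27.81 = 8.731 mg/L.
Mixed L₀ = (25.6×4.69 + 2.21×72.1)/(27.81) = 279.4/27.81 = 10.05 mg/L.
Initial deficit D₀ = C_s − DO₀ = 10.7 − 8.731 = 1.969 mg/L.
D(2.98) = [0.254×10.05/(0.565−0.254)](e^(−0.254×2.98) − e^(−0.565×2.98)) + 1.969 e^(−0.565×2.98)
= 8.206 × (0.4691 − 0.1857) + 1.969 × 0.1857 = 2.691 mg/L.
DO = 10.7 − 2.691 = 8.009 mg/L.

DO ≈ 8.01 mg/L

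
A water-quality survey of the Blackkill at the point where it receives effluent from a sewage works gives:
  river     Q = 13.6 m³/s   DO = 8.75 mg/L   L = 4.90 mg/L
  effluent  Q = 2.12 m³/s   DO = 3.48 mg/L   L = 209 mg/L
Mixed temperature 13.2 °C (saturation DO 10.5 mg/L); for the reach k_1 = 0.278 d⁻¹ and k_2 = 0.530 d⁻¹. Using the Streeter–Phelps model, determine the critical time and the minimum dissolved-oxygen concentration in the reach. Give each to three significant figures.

t_c ≈ 2.28 d; minimum DO ≈ 1.47 mg/L

Mixed DO = (13.6×8.75 + 2.12×3.48)/(13.6+2.12) = 126.4/15.72 = 8.039 mg/L.
Mixed L₀ = (13.6×4.90 + 2.12×209)/(15.72) = 509.7/15.72 = 32.42 mg/L.
Initial deficit D₀ = C_s − DO₀ = 10.5 − 8.039 = 2.461 mg/L.
t_c = (1/0.2520) ln[(0.530/0.278)(1 − 2.461×0.2520/(0.278×32.42))] = 3.968 × ln(1.775) = 2.278 d.
D_c = (0.278/0.530) × 32.42 × e^(−0.278×2.278) = 0.5245 × 32.42 × 0.5309 = 9.029 mg/L.
Minimum DO = 10.5 − 9.029 = 1.471 mg/L.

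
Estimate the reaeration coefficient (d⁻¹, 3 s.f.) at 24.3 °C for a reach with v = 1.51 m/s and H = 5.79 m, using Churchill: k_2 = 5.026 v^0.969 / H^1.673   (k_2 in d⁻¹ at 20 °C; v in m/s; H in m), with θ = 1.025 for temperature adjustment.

k_2(20) = 5.026 × 1.51^0.969 / 5.79^1.673 = 5.026 × 1.491 / 18.88 = 0.3969 d⁻¹.
k_2(24.3) = 0.3969 × 1.025^(24.3−20) = 0.3969 × 1.112 = 0.4414 d⁻¹.

k_2 ≈ 0.441 d⁻¹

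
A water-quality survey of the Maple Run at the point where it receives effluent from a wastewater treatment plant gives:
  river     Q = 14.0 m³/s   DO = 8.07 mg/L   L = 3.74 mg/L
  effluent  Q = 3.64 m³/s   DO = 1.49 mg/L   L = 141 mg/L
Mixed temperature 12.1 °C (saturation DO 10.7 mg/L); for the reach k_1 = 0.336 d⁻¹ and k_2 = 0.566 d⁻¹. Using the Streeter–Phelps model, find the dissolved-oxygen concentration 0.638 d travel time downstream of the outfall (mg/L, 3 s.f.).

Mixed DO = (14.0×8.07 + 3.64×1.49)/(14.0+3.64) = 118.4/17.64 = 6.712 mg/L.
Mixed L₀ = (14.0×3.74 + 3.64×141)/(17.64) = 565.6/17.64 = 32.06 mg/L.
Initial deficit D₀ = C_s − DO₀ = 10.7 − 6.712 = 3.988 mg/L.
D(0.638) = [0.336×32.06/(0.566−0.336)](e^(−0.336×0.638) − e^(−0.566×0.638)) + 3.988 e^(−0.566×0.638)
= 46.84 × (0.8071 − 0.6969) + 3.988 × 0.6969 = 7.938 mg/L.
DO = 10.7 − 7.938 = 2.762 mg/L.

DO ≈ 2.76 mg/L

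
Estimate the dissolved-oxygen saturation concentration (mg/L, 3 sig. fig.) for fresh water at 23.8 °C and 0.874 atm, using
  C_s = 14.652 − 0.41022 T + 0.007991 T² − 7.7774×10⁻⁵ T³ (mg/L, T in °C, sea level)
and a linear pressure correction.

At sea level: C_s = 14.652 − 0.41022×23.8 + 0.007991×23.8² − 7.7774×10⁻⁵×23.8³ = 8.367 mg/L.
Pressure correction: C_s' = 8.367 × 0.874 = 7.312 mg/L.

C_s ≈ 7.31 mg/L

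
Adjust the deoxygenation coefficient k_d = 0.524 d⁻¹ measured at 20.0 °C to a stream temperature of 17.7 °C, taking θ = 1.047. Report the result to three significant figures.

k_d(T₂) = k_d(T₁) · θ^(T₂−T₁) = 0.524 × 1.047^(17.7−20.0)
= 0.524 × 1.047^-2.30 = 0.524 × 0.8998 = 0.4715 d⁻¹.

k_d ≈ 0.471 d⁻¹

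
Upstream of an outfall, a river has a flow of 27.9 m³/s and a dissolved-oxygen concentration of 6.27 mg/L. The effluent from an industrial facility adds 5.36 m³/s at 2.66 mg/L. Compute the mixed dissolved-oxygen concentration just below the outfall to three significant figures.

Flow-weighted mixing: C = (Q_r C_r + Q_w C_w)/(Q_r + Q_w)
= (27.9×6.27 + 5.36×2.66)/(27.9 + 5.36) = 189.2/33.26 = 5.688 mg/L.

5.69 mg/L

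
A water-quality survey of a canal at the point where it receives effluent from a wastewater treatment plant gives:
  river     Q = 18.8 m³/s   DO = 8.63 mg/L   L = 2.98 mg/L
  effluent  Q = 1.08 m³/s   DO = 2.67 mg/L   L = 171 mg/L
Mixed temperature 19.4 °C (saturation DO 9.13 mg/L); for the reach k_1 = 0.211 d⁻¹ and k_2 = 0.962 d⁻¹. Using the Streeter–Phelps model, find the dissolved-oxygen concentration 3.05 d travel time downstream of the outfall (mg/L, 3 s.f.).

DO ≈ 7.48 mg/L

Mixed DO = (18.8×8.63 + 1.08×2.67)/(18.8+1.08) = 165.1/19.88 = 8.306 mg/L.
Mixed L₀ = (18.8×2.98 + 1.08×171)/(19.88) = 240.7/19.88 = 12.11 mg/L.
Initial deficit D₀ = C_s − DO₀ = 9.13 − 8.306 = 0.8238 mg/L.
D(3.05) = [0.211×12.11/(0.962−0.211)](e^(−0.211×3.05) − e^(−0.962×3.05)) + 0.8238 e^(−0.962×3.05)
= 3.402 × (0.5254 − 0.05318) + 0.8238 × 0.05318 = 1.650 mg/L.
DO = 9.13 − 1.650 = 7.480 mg/L.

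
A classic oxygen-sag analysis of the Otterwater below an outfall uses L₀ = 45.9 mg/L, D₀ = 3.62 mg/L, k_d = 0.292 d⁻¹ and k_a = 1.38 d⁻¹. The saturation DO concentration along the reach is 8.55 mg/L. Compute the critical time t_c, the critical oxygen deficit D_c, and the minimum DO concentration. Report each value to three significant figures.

With k_a/k_d = 4.726 and 1 − D₀(k_a−k_d)/(k_d L₀) = 0.7061,
t_c = ln(4.726 × 0.7061) / (1.38 − 0.292) = ln(3.337) / 1.088 = 1.205/1.088 = 1.108 d.
L(t_c) = L₀ e^(−k_d t_c) = 45.9 × 0.7237 = 33.22 mg/L, and at the critical point k_a D_c = k_d L, so D_c = (0.292/1.38) × 33.22 = 7.028 mg/L.
Minimum DO = C_s − D_c = 8.55 − 7.028 = 1.522 mg/L.

t_c ≈ 1.11 d; D_c ≈ 7.03 mg/L; min DO ≈ 1.52 mg/L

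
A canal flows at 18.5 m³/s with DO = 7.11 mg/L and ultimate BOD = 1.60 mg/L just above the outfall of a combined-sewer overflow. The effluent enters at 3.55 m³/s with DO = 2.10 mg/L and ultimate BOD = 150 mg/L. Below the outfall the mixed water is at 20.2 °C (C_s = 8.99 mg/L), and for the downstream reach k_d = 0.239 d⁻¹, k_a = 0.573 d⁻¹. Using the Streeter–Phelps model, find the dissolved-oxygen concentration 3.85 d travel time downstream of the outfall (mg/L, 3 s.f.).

DO ≈ 3.43 mg/L

Mixed DO = (18.5×7.11 + 3.55×2.10)/(18.5+3.55) = 139.0/22.05 = 6.303 mg/L.
Mixed L₀ = (18.5×1.60 + 3.55×150)/(22.05) = 562.1/22.05 = 25.49 mg/L.
Initial deficit D₀ = C_s − DO₀ = 8.99 − 6.303 = 2.687 mg/L.
D(3.85) = [0.239×25.49/(0.573−0.239)](e^(−0.239×3.85) − e^(−0.573×3.85)) + 2.687 e^(−0.573×3.85)
= 18.24 × (0.3985 − 0.1101) + 2.687 × 0.1101 = 5.555 mg/L.
DO = 8.99 − 5.555 = 3.435 mg/L.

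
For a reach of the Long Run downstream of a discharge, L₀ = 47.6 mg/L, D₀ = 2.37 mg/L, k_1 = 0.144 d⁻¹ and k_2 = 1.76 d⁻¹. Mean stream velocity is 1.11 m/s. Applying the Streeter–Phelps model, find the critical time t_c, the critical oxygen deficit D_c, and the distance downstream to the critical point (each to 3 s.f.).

With k_2/k_1 = 12.22 and 1 − D₀(k_2−k_1)/(k_1 L₀) = 0.4412,
t_c = ln(12.22 × 0.4412) / (1.76 − 0.144) = ln(5.393) / 1.616 = 1.685/1.616 = 1.043 d.
L(t_c) = L₀ e^(−k_1 t_c) = 47.6 × 0.8606 = 40.96 mg/L, and at the critical point k_2 D_c = k_1 L, so D_c = (0.144/1.76) × 40.96 = 3.352 mg/L.
x_c = v t_c = 1.11 m/s × 1.043 d × 86400 s/d = 100000 m ≈ 100 km.

t_c ≈ 1.04 d; D_c ≈ 3.35 mg/L; x_c ≈ 100 km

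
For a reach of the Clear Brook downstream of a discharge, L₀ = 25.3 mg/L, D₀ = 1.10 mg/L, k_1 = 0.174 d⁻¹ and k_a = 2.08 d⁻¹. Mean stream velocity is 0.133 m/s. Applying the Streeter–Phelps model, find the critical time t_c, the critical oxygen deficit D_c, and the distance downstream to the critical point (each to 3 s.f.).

t_c ≈ 0.962 d; D_c ≈ 1.79 mg/L; x_c ≈ 11.1 km

With k_a/k_1 = 11.95 and 1 − D₀(k_a−k_1)/(k_1 L₀) = 0.5237,
t_c = ln(11.95 × 0.5237) / (2.08 − 0.174) = ln(6.261) / 1.906 = 1.834/1.906 = 0.9624 d.
L(t_c) = L₀ e^(−k_1 t_c) = 25.3 × 0.8458 = 21.40 mg/L, and at the critical point k_a D_c = k_1 L, so D_c = (0.174/2.08) × 21.40 = 1.790 mg/L.
x_c = v t_c = 0.133 m/s × 0.9624 d × 86400 s/d = 11060 m ≈ 11.1 km.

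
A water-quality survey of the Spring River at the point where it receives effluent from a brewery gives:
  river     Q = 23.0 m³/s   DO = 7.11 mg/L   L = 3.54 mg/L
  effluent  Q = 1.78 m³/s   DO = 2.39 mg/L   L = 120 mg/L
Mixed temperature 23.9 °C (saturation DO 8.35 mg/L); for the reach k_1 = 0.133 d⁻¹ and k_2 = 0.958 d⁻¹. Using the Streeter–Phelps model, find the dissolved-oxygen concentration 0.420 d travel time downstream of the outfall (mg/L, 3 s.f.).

DO ≈ 6.76 mg/L

Mixed DO = (23.0×7.11 + 1.78×2.39)/(23.0+1.78) = 167.8/24.78 = 6.771 mg/L.
Mixed L₀ = (23.0×3.54 + 1.78×120)/(24.78) = 295.0/24.78 = 11.91 mg/L.
Initial deficit D₀ = C_s − DO₀ = 8.35 − 6.771 = 1.579 mg/L.
D(0.420) = [0.133×11.91/(0.958−0.133)](e^(−0.133×0.420) − e^(−0.958×0.420)) + 1.579 e^(−0.958×0.420)
= 1.919 × (0.9457 − 0.6687) + 1.579 × 0.6687 = 1.587 mg/L.
DO = 8.35 − 1.587 = 6.763 mg/L.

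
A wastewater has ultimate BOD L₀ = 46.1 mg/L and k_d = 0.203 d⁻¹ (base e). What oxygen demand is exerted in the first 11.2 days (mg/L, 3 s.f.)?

y_t = L₀(1 − e^(−k_d t)) = 46.1 × (1 − e^(−0.203×11.2))
= 46.1 × (1 − 0.1029) = 46.1 × 0.8971 = 41.35 mg/L.

y ≈ 41.4 mg/L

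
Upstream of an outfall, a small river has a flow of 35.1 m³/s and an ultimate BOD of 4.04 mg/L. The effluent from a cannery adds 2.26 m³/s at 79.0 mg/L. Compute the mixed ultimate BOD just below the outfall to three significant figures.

8.57 mg/L

Flow-weighted mixing: C = (Q_r C_r + Q_w C_w)/(Q_r + Q_w)
= (35.1×4.04 + 2.26×79.0)/(35.1 + 2.26) = 320.3/37.36 = 8.575 mg/L.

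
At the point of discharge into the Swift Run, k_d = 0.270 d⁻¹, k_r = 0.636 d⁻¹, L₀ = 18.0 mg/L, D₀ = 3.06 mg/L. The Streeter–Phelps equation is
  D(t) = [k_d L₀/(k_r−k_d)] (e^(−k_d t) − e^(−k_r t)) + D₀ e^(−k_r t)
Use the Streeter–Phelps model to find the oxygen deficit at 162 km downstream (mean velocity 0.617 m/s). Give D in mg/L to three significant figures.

D ≈ 4.37 mg/L

Travel time t = x/v = 162 km / (0.617 m/s) = 162000 m / 0.617 m/s = 262600 s = 3.039 d.
k_d L₀/(k_r−k_d) = 0.270×18.0/(0.636−0.270) = 4.860/0.3660 = 13.28 mg/L.
e^(−k_d t) = e^(−0.270×3.039) = 0.4402; e^(−k_r t) = e^(−0.636×3.039) = 0.1448.
D = 13.28 × (0.4402 − 0.1448) + 3.06 × 0.1448 = 3.923 + 0.4429 = 4.366 mg/L.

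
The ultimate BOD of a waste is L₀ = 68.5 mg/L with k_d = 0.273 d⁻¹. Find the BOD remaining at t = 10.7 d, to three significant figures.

L ≈ 3.69 mg/L

L_t = L₀ e^(−k_d t) = 68.5 × e^(−0.273×10.7) = 68.5 × 0.05387 = 3.690 mg/L.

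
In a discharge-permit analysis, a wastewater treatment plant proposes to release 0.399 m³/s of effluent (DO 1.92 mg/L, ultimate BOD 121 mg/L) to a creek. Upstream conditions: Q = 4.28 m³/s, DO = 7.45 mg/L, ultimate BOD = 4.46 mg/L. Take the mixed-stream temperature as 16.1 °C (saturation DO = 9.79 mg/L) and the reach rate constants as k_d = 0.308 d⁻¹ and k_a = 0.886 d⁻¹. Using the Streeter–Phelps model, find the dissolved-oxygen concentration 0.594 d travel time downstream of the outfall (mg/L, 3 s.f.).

DO ≈ 6.27 mg/L

Mixed DO = (4.28×7.45 + 0.399×1.92)/(4.28+0.399) = 32.65/4.679 = 6.978 mg/L.
Mixed L₀ = (4.28×4.46 + 0.399×121)/(4.679) = 67.37/4.679 = 14.40 mg/L.
Initial deficit D₀ = C_s − DO₀ = 9.79 − 6.978 = 2.812 mg/L.
D(0.594) = [0.308×14.40/(0.886−0.308)](e^(−0.308×0.594) − e^(−0.886×0.594)) + 2.812 e^(−0.886×0.594)
= 7.672 × (0.8328 − 0.5908) + 2.812 × 0.5908 = 3.518 mg/L.
DO = 9.79 − 3.518 = 6.272 mg/L.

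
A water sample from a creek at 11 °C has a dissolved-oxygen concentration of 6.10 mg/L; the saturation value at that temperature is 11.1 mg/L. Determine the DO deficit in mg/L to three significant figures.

D = C_s − C = 11.1 − 6.10 = 5.00 mg/L.

D ≈ 5.00 mg/L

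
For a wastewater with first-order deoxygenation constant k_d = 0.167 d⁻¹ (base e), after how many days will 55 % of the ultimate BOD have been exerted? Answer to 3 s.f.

t ≈ 4.78 d

y/L₀ = 1 − e^(−k_d t) = 0.55 ⇒ e^(−k_d t) = 0.450
t = −ln(0.450) / 0.167 = 0.7985 / 0.167 = 4.781 d.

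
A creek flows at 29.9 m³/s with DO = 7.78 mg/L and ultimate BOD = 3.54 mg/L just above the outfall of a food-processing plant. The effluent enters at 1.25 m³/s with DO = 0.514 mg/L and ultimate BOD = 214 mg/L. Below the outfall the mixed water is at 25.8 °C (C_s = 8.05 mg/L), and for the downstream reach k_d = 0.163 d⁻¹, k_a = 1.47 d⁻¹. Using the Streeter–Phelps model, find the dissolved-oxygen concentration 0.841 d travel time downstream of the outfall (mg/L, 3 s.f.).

Mixed DO = (29.9×7.78 + 1.25×0.514)/(29.9+1.25) = 233.3/31.15 = 7.488 mg/L.
Mixed L₀ = (29.9×3.54 + 1.25×214)/(31.15) = 373.3/31.15 = 11.99 mg/L.
Initial deficit D₀ = C_s − DO₀ = 8.05 − 7.488 = 0.5616 mg/L.
D(0.841) = [0.163×11.99/(1.47−0.163)](e^(−0.163×0.841) − e^(−1.47×0.841)) + 0.5616 e^(−1.47×0.841)
= 1.495 × (0.8719 − 0.2905) + 0.5616 × 0.2905 = 1.032 mg/L.
DO = 8.05 − 1.032 = 7.018 mg/L.

DO ≈ 7.02 mg/L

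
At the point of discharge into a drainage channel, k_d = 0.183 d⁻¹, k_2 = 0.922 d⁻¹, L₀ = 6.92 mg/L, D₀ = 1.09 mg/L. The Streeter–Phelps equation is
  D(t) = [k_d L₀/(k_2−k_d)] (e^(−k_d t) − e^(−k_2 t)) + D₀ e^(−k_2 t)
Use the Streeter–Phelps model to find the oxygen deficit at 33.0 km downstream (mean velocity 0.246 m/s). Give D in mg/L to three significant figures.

Travel time t = x/v = 33.0 km / (0.246 m/s) = 33000 m / 0.246 m/s = 134100 s = 1.553 d.
k_d L₀/(k_2−k_d) = 0.183×6.92/(0.922−0.183) = 1.266/0.7390 = 1.714 mg/L.
e^(−k_d t) = e^(−0.183×1.553) = 0.7527; e^(−k_2 t) = e^(−0.922×1.553) = 0.2389.
D = 1.714 × (0.7527 − 0.2389) + 1.09 × 0.2389 = 0.8803 + 0.2605 = 1.141 mg/L.

D ≈ 1.14 mg/L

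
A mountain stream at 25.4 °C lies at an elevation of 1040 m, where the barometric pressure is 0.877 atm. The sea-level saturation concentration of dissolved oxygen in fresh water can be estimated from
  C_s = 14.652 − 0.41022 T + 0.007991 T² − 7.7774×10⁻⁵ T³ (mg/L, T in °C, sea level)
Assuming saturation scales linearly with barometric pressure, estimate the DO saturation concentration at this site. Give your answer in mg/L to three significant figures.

C_s ≈ 7.12 mg/L

At sea level: C_s = 14.652 − 0.41022×25.4 + 0.007991×25.4² − 7.7774×10⁻⁵×25.4³ = 8.113 mg/L.
Pressure correction: C_s' = 8.113 × 0.877 = 7.115 mg/L.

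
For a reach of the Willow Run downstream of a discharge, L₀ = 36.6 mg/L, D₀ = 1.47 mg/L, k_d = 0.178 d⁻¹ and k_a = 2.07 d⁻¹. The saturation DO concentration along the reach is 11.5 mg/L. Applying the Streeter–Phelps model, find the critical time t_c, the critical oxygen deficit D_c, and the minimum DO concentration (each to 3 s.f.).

t_c ≈ 1.00 d; D_c ≈ 2.63 mg/L; min DO ≈ 8.87 mg/L

At the critical point dD/dt = 0, so k_d L₀ e^(−k_d t) = k_a D. Substituting D(t) from the Streeter–Phelps equation and solving for t gives
t_c = ln[(k_a/k_d)(1 − D₀(k_a−k_d)/(k_d L₀))] / (k_a−k_d).
Here k_a−k_d = 1.892 d⁻¹ and 1 − D₀(k_a−k_d)/(k_d L₀) = 1 − 1.47×1.892/(0.178×36.6) = 0.5731, so
t_c = ln(11.63 × 0.5731) / 1.892 = 1.897 / 1.892 = 1.003 d.
D_c = (k_d/k_a) L₀ e^(−k_d t_c) = (0.178/2.07) × 36.6 × e^(−0.178×1.003) = 0.08599 × 36.6 × 0.8366 = 2.633 mg/L.
Minimum DO = C_s − D_c = 11.5 − 2.633 = 8.867 mg/L.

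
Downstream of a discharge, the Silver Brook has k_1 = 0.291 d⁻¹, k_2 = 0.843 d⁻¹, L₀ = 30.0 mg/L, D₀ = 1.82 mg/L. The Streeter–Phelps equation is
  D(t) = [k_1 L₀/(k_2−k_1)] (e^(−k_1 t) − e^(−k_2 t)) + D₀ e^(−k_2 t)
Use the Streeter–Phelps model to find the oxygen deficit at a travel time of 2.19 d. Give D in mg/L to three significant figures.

D ≈ 6.15 mg/L

k_1 L₀/(k_2−k_1) = 0.291×30.0/(0.843−0.291) = 8.730/0.5520 = 15.82 mg/L.
e^(−k_1 t) = e^(−0.291×2.190) = 0.5287; e^(−k_2 t) = e^(−0.843×2.190) = 0.1578.
D = 15.82 × (0.5287 − 0.1578) + 1.82 × 0.1578 = 5.866 + 0.2873 = 6.153 mg/L.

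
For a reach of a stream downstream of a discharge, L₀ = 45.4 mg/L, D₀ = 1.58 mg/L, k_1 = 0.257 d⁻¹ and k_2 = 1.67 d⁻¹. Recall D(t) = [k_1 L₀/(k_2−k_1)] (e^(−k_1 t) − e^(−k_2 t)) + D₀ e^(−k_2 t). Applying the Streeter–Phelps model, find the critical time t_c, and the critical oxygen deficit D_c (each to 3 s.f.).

t_c ≈ 1.17 d; D_c ≈ 5.17 mg/L

t_c = [1/(k_2−k_1)] ln[(k_2/k_1)(1 − D₀(k_2−k_1)/(k_1 L₀))]
= [1/(1.67−0.257)] ln[(1.67/0.257)(1 − 1.58×1.413/(0.257×45.4))]
= (1/1.413) ln[6.498 × 0.8087] = 0.7077 × ln(5.255) = 0.7077 × 1.659 = 1.174 d.
D_c = (k_1/k_2) L₀ e^(−k_1 t_c) = (0.257/1.67) × 45.4 × e^(−0.257×1.174) = 0.1539 × 45.4 × 0.7395 = 5.167 mg/L.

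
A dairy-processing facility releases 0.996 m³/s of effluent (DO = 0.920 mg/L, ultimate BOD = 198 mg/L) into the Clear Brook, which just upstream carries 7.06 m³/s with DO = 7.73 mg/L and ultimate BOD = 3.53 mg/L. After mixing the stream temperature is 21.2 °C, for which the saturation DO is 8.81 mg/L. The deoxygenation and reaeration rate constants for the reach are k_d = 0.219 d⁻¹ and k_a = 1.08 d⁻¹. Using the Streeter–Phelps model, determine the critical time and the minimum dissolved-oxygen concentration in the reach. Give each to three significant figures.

t_c ≈ 1.48 d; minimum DO ≈ 4.77 mg/L

Mixed DO = (7.06×7.73 + 0.996×0.920)/(7.06+0.996) = 55.49/8.056 = 6.888 mg/L.
Mixed L₀ = (7.06×3.53 + 0.996×198)/(8.056) = 222.1/8.056 = 27.57 mg/L.
Initial deficit D₀ = C_s − DO₀ = 8.81 − 6.888 = 1.922 mg/L.
t_c = (1/0.8610) ln[(1.08/0.219)(1 − 1.922×0.8610/(0.219×27.57))] = 1.161 × ln(3.580) = 1.481 d.
D_c = (0.219/1.08) × 27.57 × e^(−0.219×1.481) = 0.2028 × 27.57 × 0.7230 = 4.042 mg/L.
Minimum DO = 8.81 − 4.042 = 4.768 mg/L.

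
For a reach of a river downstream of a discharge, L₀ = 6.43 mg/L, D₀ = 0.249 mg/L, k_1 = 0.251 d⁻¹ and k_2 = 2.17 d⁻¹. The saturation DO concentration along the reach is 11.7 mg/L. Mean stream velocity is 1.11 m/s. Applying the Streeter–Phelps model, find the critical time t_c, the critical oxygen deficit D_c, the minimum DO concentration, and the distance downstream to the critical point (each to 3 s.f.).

At the critical point dD/dt = 0, so k_1 L₀ e^(−k_1 t) = k_2 D. Substituting D(t) from the Streeter–Phelps equation and solving for t gives
t_c = ln[(k_2/k_1)(1 − D₀(k_2−k_1)/(k_1 L₀))] / (k_2−k_1).
Here k_2−k_1 = 1.919 d⁻¹ and 1 − D₀(k_2−k_1)/(k_1 L₀) = 1 − 0.249×1.919/(0.251×6.43) = 0.7039, so
t_c = ln(8.645 × 0.7039) / 1.919 = 1.806 / 1.919 = 0.9411 d.
L(t_c) = L₀ e^(−k_1 t_c) = 6.43 × 0.7896 = 5.077 mg/L, and at the critical point k_2 D_c = k_1 L, so D_c = (0.251/2.17) × 5.077 = 0.5873 mg/L.
Minimum DO = C_s − D_c = 11.7 − 0.5873 = 11.11 mg/L.
x_c = v t_c = 1.11 m/s × 0.9411 d × 86400 s/d = 90250 m ≈ 90.3 km.

t_c ≈ 0.941 d; D_c ≈ 0.587 mg/L; min DO ≈ 11.1 mg/L; x_c ≈ 90.3 km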